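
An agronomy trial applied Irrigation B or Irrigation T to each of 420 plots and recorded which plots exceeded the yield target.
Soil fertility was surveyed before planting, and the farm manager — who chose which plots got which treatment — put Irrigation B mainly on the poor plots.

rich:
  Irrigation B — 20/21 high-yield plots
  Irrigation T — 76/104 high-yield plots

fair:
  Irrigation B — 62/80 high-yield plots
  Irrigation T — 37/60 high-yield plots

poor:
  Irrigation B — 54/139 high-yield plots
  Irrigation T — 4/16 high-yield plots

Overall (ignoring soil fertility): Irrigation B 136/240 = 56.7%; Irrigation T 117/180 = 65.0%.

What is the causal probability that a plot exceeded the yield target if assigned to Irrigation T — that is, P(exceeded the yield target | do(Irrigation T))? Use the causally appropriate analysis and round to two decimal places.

Here soil fertility is a common cause — it drives both which irrigation a case falls under and the outcome. The crude comparison mixes populations; the stratum-specific rates are the causally relevant ones.
Standardising Irrigation T to the population soil fertility mix: 0.298·76/104 + 0.333·37/60 + 0.369·4/16 = 0.515.

0.52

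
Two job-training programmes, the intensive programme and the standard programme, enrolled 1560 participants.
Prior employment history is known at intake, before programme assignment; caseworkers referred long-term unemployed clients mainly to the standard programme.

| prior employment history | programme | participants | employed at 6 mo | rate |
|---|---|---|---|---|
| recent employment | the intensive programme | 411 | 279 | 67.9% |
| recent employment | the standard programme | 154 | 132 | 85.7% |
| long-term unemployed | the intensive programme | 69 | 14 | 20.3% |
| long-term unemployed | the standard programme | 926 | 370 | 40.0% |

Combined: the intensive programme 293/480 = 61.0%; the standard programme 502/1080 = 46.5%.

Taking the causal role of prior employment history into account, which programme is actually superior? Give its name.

the standard programme

The prior employment history-specific comparison favours the standard programme throughout, but the pooled figures favour the intensive programme. The question is whether to condition on prior employment history.
Nothing the programme does changes prior employment history; the imbalance is an allocation artefact. With prior employment history also predicting the outcome, the pooled figure is confounded, and the within-stratum comparison is the causal one.
Within each level — recent employment: 67.9% vs 85.7%; long-term unemployed: 20.3% vs 40.0% — the standard programme is higher every time.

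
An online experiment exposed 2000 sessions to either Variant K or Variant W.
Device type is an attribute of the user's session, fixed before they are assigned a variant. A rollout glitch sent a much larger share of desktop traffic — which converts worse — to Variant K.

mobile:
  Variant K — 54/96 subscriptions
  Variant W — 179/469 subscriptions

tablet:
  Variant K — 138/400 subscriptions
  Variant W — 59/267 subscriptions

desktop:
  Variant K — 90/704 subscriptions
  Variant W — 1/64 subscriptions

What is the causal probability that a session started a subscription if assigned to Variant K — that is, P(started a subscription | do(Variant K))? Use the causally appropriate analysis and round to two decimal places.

0.32

The device type-specific comparison favours Variant K throughout, but the pooled figures favour Variant W. The question is whether to condition on device type.
The imbalance in device type arose from how sessions were allocated, not from anything the variant did; and device type independently affects the outcome. The pooled gap is confounded — condition on device type.
Standardising Variant K to the population device type mix: 0.282·54/96 + 0.334·138/400 + 0.384·90/704 = 0.323.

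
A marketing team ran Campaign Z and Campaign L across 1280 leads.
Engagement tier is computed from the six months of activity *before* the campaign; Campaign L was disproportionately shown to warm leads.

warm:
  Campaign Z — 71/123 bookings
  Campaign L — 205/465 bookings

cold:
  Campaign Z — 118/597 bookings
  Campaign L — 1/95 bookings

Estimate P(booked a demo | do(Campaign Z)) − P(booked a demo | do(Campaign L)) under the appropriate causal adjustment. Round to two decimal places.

+0.16

The stratified and pooled comparisons disagree (Campaign Z wins within each engagement tier; Campaign L wins overall), so the answer turns on the causal role of engagement tier.
The imbalance in engagement tier arose from how leads were allocated, not from anything the campaign did; and engagement tier independently affects the outcome. The pooled gap is confounded — condition on engagement tier.
Adjusting over the population distribution of engagement tier: 0.459·(0.577−0.441) + 0.541·(0.198−0.011) = +0.164.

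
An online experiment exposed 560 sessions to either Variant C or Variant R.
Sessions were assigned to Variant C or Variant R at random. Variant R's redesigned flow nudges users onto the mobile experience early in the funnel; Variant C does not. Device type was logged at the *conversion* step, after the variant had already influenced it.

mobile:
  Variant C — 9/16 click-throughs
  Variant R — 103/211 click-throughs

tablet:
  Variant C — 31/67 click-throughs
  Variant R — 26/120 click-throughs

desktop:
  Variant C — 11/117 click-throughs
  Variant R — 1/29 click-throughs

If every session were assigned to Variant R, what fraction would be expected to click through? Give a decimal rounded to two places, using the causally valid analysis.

The stratified and pooled comparisons disagree (Variant C wins within each device type; Variant R wins overall), so the answer turns on the causal role of device type.
The distribution of device type is itself part of what the variant does — it is an intermediate outcome. Holding it fixed would remove that part of the effect; the total effect is the pooled difference.
So P(outcome | do(Variant R)) is just the pooled rate for Variant R: 130/360 = 0.361.

0.36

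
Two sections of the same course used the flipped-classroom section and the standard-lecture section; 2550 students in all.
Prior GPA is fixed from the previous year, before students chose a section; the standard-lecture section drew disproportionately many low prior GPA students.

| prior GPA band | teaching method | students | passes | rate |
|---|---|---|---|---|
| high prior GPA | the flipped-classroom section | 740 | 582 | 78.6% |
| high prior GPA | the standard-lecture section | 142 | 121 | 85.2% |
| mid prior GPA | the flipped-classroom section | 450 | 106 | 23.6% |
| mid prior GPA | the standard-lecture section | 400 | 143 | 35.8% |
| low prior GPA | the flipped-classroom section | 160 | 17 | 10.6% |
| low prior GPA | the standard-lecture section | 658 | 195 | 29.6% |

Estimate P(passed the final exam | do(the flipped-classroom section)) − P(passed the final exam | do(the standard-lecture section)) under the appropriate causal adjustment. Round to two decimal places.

-0.12

Here prior GPA band is a common cause — it drives both which teaching method a case falls under and the outcome. The crude comparison mixes populations; the stratum-specific rates are the causally relevant ones.
Adjusting over the population distribution of prior GPA band: 0.346·(0.786−0.852) + 0.333·(0.236−0.357) + 0.321·(0.106−0.296) = -0.124.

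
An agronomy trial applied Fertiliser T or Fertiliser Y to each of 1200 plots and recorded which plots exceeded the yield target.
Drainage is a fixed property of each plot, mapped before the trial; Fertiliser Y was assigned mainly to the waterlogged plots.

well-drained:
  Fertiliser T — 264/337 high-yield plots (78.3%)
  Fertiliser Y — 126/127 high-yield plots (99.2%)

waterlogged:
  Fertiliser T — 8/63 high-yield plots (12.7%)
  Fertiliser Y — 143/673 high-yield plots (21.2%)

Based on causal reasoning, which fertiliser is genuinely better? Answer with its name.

Field drainage is set before the fertiliser has any effect — it is not caused by the fertiliser — and it independently drives the outcome. That makes it a confounder, so the causal comparison is within field drainage levels.
Within each level — well-drained: 78.3% vs 99.2%; waterlogged: 12.7% vs 21.2% — Fertiliser Y is higher every time.

Fertiliser Y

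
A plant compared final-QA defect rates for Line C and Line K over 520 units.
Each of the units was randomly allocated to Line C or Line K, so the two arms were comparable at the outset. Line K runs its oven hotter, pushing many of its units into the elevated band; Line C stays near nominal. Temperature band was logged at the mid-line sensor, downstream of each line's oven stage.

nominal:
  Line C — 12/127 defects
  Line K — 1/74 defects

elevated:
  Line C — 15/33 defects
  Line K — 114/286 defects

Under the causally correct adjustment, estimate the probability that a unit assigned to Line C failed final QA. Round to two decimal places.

0.17

In-process temperature band here is a post-treatment variable shaped by the line; conditioning on it would introduce bias rather than remove it. The overall comparison is the causal one.
So P(outcome | do(Line C)) is just the pooled rate for Line C: 27/160 = 0.169.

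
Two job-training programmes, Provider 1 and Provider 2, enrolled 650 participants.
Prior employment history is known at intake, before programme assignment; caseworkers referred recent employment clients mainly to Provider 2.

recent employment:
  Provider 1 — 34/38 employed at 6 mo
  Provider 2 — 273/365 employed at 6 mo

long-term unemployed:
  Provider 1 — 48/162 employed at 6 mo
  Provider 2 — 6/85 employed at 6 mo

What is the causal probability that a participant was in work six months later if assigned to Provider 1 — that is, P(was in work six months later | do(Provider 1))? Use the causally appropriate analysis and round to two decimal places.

Here prior employment history is a common cause — it drives both which programme a case falls under and the outcome. The crude comparison mixes populations; the stratum-specific rates are the causally relevant ones.
Standardising Provider 1 to the population prior employment history mix: 0.620·34/38 + 0.380·48/162 = 0.667.

0.67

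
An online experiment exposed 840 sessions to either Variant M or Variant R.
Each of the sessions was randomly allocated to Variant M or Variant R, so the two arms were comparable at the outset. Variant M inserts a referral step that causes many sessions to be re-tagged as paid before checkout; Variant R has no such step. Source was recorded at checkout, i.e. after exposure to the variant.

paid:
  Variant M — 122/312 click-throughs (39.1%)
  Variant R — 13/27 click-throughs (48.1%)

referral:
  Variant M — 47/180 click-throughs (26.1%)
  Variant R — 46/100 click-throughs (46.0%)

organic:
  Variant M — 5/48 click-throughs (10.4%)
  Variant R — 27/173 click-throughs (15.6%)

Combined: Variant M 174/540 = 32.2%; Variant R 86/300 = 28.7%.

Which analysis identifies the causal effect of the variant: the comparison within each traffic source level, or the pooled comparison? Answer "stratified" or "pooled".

Within every traffic source level Variant R has the higher rate, yet pooled Variant M does — Simpson's reversal.
Traffic source here is a post-treatment variable shaped by the variant; conditioning on it would introduce bias rather than remove it. The overall comparison is the causal one.
Pooled: Variant M 32.2% vs Variant R 28.7%; Variant M is higher overall.

pooled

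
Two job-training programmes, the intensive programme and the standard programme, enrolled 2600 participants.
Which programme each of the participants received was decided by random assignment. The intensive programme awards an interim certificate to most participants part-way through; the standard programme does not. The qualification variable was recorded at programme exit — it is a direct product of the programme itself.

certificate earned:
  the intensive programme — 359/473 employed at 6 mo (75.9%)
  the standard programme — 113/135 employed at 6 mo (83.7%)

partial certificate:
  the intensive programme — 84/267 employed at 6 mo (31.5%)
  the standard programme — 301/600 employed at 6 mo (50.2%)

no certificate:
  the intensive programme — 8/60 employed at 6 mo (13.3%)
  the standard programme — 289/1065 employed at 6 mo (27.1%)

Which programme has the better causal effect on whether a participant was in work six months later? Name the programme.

Because the programme influences qualification attained during the programme, qualification attained during the programme is a post-treatment mediator, not a confounder. Stratifying on it would bias the estimate; the causal effect is the crude pooled difference.
Pooled: the intensive programme 56.4% vs the standard programme 39.1%; the intensive programme is higher overall.

the intensive programme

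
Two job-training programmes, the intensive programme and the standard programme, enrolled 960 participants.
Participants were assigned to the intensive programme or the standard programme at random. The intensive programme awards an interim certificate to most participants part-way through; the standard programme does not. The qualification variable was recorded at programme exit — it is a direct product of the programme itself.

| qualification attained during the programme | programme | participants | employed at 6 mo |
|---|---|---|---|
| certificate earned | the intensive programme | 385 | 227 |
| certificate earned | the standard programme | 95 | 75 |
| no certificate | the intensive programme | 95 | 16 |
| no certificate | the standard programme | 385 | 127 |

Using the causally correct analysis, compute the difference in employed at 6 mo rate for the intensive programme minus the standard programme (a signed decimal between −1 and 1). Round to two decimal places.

+0.09

The qualification attained during the programme-specific comparison favours the standard programme throughout, but the pooled figures favour the intensive programme. The question is whether to condition on qualification attained during the programme.
Qualification attained during the programme here is a post-treatment variable shaped by the programme; conditioning on it would introduce bias rather than remove it. The overall comparison is the causal one.
The causal difference is the pooled difference: 0.506 − 0.421 = +0.085.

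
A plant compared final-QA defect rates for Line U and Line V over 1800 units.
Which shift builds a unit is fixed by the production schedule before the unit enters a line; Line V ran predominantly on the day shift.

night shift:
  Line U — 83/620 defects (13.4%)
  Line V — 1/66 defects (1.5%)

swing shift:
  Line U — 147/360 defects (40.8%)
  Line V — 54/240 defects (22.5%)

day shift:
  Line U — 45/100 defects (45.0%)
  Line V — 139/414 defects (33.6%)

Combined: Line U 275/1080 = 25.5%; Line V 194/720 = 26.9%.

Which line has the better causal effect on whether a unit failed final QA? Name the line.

Line V

Shift satisfies the back-door criterion: it is not a descendant of the line, and it blocks the spurious path from line to outcome. Adjusting for it (i.e., using the within-shift rates) gives the causal effect.
Within each level — night shift: 13.4% vs 1.5%; swing shift: 40.8% vs 22.5%; day shift: 45.0% vs 33.6% — Line V is lower every time.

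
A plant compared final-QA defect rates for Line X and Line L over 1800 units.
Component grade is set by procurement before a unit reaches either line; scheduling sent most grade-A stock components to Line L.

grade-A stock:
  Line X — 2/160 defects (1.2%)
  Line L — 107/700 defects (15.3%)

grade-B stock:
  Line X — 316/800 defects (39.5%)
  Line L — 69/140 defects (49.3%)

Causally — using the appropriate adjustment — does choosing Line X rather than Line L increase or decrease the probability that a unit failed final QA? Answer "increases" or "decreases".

decreases

Line X is lower inside every component grade stratum but Line L is lower in aggregate. Whether to stratify depends on how component grade relates to the line.
The imbalance in component grade arose from how units were allocated, not from anything the line did; and component grade independently affects the outcome. The pooled gap is confounded — condition on component grade.
Within each level — grade-A stock: 1.2% vs 15.3%; grade-B stock: 39.5% vs 49.3% — Line X is lower every time.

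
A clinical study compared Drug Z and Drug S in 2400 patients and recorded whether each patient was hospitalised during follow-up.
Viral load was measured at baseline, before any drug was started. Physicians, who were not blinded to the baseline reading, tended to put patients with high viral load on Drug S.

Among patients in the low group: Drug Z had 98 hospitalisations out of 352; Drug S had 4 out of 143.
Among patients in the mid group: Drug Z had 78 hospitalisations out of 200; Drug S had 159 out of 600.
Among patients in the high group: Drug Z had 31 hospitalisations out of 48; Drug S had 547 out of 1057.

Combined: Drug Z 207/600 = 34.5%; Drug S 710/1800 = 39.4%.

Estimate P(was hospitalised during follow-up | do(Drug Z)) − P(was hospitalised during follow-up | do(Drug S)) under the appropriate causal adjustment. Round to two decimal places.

+0.15

Viral load differs across drugs for reasons unrelated to any effect of the drug itself, and it separately predicts the outcome — a classic confounder. We must compare within viral load levels.
Adjusting over the population distribution of viral load: 0.206·(0.278−0.028) + 0.333·(0.390−0.265) + 0.460·(0.646−0.518) = +0.152.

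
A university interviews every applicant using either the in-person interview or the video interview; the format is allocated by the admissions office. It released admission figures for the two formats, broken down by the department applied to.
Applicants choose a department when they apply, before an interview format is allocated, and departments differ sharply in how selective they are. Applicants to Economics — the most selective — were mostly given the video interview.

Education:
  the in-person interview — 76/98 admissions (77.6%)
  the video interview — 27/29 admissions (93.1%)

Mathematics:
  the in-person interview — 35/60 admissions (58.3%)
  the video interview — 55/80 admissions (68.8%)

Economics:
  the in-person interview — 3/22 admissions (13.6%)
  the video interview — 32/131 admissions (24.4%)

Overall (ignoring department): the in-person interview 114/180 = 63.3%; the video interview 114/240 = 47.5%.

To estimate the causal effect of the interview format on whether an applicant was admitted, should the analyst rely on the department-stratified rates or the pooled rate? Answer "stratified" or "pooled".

Department satisfies the back-door criterion: it is not a descendant of the interview format, and it blocks the spurious path from interview format to outcome. Adjusting for it (i.e., using the within-department rates) gives the causal effect.
Within each level — Education: 77.6% vs 93.1%; Mathematics: 58.3% vs 68.8%; Economics: 13.6% vs 24.4% — the video interview is higher every time.

stratified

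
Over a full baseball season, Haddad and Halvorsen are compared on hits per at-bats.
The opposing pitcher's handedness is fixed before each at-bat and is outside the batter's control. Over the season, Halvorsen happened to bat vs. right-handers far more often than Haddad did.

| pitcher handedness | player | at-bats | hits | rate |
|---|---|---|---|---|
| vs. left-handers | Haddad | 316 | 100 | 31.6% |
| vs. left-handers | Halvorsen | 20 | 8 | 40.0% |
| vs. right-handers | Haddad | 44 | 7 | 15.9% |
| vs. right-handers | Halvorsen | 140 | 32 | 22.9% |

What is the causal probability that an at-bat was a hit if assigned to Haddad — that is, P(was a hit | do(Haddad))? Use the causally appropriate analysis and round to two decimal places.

0.26

Pitcher handedness is set before the player has any effect — it is not caused by the player — and it independently drives the outcome. That makes it a confounder, so the causal comparison is within pitcher handedness levels.
Standardising Haddad to the population pitcher handedness mix: 0.646·100/316 + 0.354·7/44 = 0.261.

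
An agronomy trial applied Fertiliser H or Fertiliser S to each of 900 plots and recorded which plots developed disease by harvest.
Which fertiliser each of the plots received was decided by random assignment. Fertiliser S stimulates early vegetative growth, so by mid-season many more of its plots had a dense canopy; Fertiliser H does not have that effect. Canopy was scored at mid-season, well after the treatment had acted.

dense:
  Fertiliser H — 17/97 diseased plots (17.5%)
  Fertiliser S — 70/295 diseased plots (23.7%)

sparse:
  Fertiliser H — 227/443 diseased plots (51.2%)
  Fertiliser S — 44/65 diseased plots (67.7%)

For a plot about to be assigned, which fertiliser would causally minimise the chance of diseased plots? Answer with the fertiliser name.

Mid-season canopy here is a post-treatment variable shaped by the fertiliser; conditioning on it would introduce bias rather than remove it. The overall comparison is the causal one.
Pooled: Fertiliser H 45.2% vs Fertiliser S 31.7%; Fertiliser S is lower overall.

Fertiliser S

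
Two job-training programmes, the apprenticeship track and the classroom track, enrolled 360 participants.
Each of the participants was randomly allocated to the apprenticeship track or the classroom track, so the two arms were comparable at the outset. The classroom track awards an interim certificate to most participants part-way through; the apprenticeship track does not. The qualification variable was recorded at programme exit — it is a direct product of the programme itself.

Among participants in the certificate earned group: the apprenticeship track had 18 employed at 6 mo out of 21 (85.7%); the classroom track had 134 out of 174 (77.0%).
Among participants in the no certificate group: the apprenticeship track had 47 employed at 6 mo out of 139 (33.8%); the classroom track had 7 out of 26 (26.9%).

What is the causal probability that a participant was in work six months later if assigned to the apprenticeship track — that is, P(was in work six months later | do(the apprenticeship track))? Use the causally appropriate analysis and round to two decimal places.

Qualification attained during the programme lies on the pathway programme → qualification attained during the programme → outcome, so adjusting for it blocks the indirect effect. For the total causal effect of programme, use the unadjusted pooled rates.
So P(outcome | do(the apprenticeship track)) is just the pooled rate for the apprenticeship track: 65/160 = 0.406.

0.41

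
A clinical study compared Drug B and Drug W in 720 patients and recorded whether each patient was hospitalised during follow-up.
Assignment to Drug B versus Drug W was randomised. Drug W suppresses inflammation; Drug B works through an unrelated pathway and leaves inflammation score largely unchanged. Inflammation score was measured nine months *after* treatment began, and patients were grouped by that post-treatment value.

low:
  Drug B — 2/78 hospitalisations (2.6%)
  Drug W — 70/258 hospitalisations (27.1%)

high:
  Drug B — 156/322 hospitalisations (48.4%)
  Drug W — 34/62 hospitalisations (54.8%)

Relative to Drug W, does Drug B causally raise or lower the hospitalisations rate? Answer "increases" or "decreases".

increases

Inflammation score here is a post-treatment variable shaped by the drug; conditioning on it would introduce bias rather than remove it. The overall comparison is the causal one.
Pooled: Drug B 39.5% vs Drug W 32.5%; Drug W is lower overall.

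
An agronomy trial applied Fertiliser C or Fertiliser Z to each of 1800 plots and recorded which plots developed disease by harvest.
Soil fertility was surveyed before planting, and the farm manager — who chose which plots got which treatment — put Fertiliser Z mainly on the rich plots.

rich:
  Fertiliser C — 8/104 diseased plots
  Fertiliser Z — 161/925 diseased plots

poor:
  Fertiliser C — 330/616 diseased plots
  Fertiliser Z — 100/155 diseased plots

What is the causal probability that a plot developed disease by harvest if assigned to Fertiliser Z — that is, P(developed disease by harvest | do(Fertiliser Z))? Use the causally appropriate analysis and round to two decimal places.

Within every soil fertility level Fertiliser C has the lower rate, yet pooled Fertiliser Z does — Simpson's reversal.
Nothing the fertiliser does changes soil fertility; the imbalance is an allocation artefact. With soil fertility also predicting the outcome, the pooled figure is confounded, and the within-stratum comparison is the causal one.
Standardising Fertiliser Z to the population soil fertility mix: 0.572·161/925 + 0.428·100/155 = 0.376.

0.38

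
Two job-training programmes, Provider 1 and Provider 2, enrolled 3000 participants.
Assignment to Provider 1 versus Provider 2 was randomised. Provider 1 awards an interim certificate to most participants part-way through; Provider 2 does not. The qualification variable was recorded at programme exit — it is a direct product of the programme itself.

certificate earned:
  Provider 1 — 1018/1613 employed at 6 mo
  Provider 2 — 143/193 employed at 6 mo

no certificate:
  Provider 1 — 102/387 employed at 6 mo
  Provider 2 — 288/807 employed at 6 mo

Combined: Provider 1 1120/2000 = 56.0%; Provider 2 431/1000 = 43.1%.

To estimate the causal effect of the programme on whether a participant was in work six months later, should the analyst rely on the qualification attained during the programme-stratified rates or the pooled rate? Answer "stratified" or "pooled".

pooled

Within every qualification attained during the programme level Provider 2 has the higher rate, yet pooled Provider 1 does — Simpson's reversal.
Qualification attained during the programme is recorded after the programme and is itself shifted by it — it sits on the causal path from programme to outcome. Conditioning on a mediator would strip out part of the effect we want; the pooled comparison gives the total causal effect.
Pooled: Provider 1 56.0% vs Provider 2 43.1%; Provider 1 is higher overall.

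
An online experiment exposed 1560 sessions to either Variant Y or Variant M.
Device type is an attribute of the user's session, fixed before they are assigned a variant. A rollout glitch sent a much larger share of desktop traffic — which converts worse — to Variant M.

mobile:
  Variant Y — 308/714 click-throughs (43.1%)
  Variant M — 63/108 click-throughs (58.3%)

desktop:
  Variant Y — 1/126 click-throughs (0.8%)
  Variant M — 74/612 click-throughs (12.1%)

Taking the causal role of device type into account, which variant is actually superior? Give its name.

The stratified and pooled comparisons disagree (Variant M wins within each device type; Variant Y wins overall), so the answer turns on the causal role of device type.
Nothing the variant does changes device type; the imbalance is an allocation artefact. With device type also predicting the outcome, the pooled figure is confounded, and the within-stratum comparison is the causal one.
Within each level — mobile: 43.1% vs 58.3%; desktop: 0.8% vs 12.1% — Variant M is higher every time.

Variant M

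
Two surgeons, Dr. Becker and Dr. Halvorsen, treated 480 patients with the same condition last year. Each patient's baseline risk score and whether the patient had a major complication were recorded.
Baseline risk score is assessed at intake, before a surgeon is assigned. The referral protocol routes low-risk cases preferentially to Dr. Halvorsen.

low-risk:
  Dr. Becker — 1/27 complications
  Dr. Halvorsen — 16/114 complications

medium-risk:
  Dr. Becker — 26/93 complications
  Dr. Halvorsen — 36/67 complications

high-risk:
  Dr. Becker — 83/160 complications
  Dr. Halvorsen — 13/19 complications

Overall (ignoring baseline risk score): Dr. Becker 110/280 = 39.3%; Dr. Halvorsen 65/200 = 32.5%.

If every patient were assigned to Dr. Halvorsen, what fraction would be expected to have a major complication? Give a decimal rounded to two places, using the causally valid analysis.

Here baseline risk score is a common cause — it drives both which surgeon a case falls under and the outcome. The crude comparison mixes populations; the stratum-specific rates are the causally relevant ones.
Standardising Dr. Halvorsen to the population baseline risk score mix: 0.294·16/114 + 0.333·36/67 + 0.373·13/19 = 0.475.

0.48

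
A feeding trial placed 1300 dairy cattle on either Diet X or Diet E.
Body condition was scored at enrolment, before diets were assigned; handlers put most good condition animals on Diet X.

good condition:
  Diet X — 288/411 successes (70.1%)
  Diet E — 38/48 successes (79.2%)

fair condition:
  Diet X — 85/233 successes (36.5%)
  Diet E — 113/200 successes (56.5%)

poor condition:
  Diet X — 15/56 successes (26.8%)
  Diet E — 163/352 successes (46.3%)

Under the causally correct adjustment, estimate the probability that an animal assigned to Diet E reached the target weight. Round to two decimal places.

Since starting body condition is a pre-existing factor (not a product of the diet) and it affects the outcome on its own, it is a confounder. The stratified rates, not the pooled rate, identify the causal effect.
Standardising Diet E to the population starting body condition mix: 0.353·38/48 + 0.333·113/200 + 0.314·163/352 = 0.613.

0.61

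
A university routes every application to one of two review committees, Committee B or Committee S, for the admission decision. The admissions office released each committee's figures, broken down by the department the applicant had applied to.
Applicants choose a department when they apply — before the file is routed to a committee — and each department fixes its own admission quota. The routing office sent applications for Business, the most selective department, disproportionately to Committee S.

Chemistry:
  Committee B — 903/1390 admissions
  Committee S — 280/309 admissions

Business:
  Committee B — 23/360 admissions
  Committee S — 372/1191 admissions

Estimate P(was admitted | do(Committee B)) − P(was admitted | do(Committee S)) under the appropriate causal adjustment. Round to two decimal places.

Here department is a common cause — it drives both which review committee a case falls under and the outcome. The crude comparison mixes populations; the stratum-specific rates are the causally relevant ones.
Adjusting over the population distribution of department: 0.523·(0.650−0.906) + 0.477·(0.064−0.312) = -0.253.

-0.25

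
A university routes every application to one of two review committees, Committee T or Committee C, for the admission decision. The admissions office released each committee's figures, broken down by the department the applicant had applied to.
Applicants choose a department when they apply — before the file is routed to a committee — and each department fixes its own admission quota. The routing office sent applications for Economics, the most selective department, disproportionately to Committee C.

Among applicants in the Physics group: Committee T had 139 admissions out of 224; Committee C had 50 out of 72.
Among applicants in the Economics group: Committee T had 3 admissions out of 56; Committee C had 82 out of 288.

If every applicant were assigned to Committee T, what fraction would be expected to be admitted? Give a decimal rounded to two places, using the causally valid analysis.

Department differs across review committees for reasons unrelated to any effect of the review committee itself, and it separately predicts the outcome — a classic confounder. We must compare within department levels.
Standardising Committee T to the population department mix: 0.463·139/224 + 0.537·3/56 = 0.316.

0.32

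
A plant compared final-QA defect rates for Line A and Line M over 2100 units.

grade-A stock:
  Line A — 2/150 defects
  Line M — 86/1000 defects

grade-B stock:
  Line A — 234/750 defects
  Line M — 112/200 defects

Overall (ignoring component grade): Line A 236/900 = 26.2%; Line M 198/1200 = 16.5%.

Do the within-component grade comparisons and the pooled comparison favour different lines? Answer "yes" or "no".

Within each component grade level (grade-A stock 1.3% vs 8.6%; grade-B stock 31.2% vs 56.0%), Line A has the lower rate every time. Pooled: 26.2% vs 16.5% — Line M has the lower rate overall. The two comparisons disagree.

yes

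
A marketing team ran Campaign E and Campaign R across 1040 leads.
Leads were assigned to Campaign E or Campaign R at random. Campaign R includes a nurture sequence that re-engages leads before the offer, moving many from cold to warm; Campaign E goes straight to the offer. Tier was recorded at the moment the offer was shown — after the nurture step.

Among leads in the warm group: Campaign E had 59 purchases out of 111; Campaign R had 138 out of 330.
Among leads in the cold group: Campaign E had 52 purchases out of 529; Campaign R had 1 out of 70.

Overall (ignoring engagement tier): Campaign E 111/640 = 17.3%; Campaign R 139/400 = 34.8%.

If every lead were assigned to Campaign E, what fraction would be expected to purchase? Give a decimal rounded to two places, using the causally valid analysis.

The stratified and pooled comparisons disagree (Campaign E wins within each engagement tier; Campaign R wins overall), so the answer turns on the causal role of engagement tier.
Stratifying would compare campaigns among leads the campaigns themselves sorted into engagement tier groups — a form of selection on an intermediate. The unconditioned pooled rates give the total causal effect.
So P(outcome | do(Campaign E)) is just the pooled rate for Campaign E: 111/640 = 0.173.

0.17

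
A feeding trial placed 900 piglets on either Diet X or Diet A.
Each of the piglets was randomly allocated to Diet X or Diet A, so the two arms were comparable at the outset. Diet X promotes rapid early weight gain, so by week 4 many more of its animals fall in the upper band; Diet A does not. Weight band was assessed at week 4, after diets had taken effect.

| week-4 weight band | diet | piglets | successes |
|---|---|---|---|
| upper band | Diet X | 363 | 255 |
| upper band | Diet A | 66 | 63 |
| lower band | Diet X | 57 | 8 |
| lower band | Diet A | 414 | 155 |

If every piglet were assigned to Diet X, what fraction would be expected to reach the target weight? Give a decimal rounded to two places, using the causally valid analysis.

Week-4 weight band here is a post-treatment variable shaped by the diet; conditioning on it would introduce bias rather than remove it. The overall comparison is the causal one.
So P(outcome | do(Diet X)) is just the pooled rate for Diet X: 263/420 = 0.626.

0.63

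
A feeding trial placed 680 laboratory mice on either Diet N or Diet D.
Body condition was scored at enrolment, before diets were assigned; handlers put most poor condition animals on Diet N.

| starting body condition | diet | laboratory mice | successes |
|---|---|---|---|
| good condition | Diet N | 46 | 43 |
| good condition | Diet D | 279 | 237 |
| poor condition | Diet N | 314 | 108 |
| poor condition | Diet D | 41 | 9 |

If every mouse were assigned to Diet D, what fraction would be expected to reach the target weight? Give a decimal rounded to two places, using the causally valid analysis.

The starting body condition-specific comparison favours Diet N throughout, but the pooled figures favour Diet D. The question is whether to condition on starting body condition.
Since starting body condition is a pre-existing factor (not a product of the diet) and it affects the outcome on its own, it is a confounder. The stratified rates, not the pooled rate, identify the causal effect.
Standardising Diet D to the population starting body condition mix: 0.478·237/279 + 0.522·9/41 = 0.521.

0.52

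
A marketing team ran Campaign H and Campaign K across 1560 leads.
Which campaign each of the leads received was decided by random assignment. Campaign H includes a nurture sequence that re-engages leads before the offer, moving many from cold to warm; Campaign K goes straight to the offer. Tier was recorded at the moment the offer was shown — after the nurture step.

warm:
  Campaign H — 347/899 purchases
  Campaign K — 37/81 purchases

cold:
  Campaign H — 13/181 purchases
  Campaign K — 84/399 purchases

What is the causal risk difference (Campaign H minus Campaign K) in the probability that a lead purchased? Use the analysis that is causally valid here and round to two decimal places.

Within every engagement tier level Campaign K has the higher rate, yet pooled Campaign H does — Simpson's reversal.
Engagement tier here is a post-treatment variable shaped by the campaign; conditioning on it would introduce bias rather than remove it. The overall comparison is the causal one.
The causal difference is the pooled difference: 0.333 − 0.252 = +0.081.

+0.08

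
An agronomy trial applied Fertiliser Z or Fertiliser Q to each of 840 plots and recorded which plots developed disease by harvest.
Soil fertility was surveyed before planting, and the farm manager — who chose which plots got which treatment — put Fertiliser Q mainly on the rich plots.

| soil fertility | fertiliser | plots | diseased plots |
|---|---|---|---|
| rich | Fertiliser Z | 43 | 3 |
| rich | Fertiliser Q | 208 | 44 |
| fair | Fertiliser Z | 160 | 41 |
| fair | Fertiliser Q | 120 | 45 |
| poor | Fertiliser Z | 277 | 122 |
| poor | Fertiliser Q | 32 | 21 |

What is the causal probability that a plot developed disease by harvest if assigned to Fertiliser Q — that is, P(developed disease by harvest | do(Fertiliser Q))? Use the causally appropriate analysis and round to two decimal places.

Fertiliser Z is lower inside every soil fertility stratum but Fertiliser Q is lower in aggregate. Whether to stratify depends on how soil fertility relates to the fertiliser.
Soil fertility differs across fertilisers for reasons unrelated to any effect of the fertiliser itself, and it separately predicts the outcome — a classic confounder. We must compare within soil fertility levels.
Standardising Fertiliser Q to the population soil fertility mix: 0.299·44/208 + 0.333·45/120 + 0.368·21/32 = 0.430.

0.43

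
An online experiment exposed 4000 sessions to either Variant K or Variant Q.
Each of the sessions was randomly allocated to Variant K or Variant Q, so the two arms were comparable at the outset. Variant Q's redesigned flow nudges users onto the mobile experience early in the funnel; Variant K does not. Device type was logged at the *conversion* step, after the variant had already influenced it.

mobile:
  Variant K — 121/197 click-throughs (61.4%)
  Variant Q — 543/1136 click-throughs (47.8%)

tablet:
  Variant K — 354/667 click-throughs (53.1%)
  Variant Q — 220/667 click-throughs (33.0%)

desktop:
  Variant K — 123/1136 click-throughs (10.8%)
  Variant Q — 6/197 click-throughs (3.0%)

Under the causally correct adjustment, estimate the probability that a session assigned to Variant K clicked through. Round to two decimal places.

The device type-specific comparison favours Variant K throughout, but the pooled figures favour Variant Q. The question is whether to condition on device type.
Device type here is a post-treatment variable shaped by the variant; conditioning on it would introduce bias rather than remove it. The overall comparison is the causal one.
So P(outcome | do(Variant K)) is just the pooled rate for Variant K: 598/2000 = 0.299.

0.30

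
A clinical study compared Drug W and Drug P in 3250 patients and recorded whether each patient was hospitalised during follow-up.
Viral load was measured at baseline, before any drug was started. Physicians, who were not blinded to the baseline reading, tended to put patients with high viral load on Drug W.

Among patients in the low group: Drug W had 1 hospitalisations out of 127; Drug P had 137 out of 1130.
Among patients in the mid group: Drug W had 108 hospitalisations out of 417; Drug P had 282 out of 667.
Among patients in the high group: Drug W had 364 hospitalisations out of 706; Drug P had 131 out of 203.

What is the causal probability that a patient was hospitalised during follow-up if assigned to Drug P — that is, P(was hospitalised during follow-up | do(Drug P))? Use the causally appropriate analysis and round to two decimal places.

0.37

Viral load is set before the drug has any effect — it is not caused by the drug — and it independently drives the outcome. That makes it a confounder, so the causal comparison is within viral load levels.
Standardising Drug P to the population viral load mix: 0.387·137/1130 + 0.334·282/667 + 0.280·131/203 = 0.368.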